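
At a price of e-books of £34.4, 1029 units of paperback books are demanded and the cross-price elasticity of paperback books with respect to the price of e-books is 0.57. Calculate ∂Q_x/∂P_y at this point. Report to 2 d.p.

17.05

ε = (∂Q_x/∂P_y)·(P_y/Q_x) ⇒ ∂Q_x/∂P_y = ε·Q_x/P_y = 0.57 × 1029/34.4 ≈ 17.05.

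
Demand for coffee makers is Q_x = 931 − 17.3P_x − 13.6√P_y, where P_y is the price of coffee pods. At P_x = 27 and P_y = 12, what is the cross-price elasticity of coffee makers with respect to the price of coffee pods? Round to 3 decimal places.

At P_x = 27 and P_y = 12: Q_x = 416.788.
∂Q_x/∂P_y = -13.6/(2√P_y) = -13.6/(2√12) = -1.9630.
ε = (∂Q_x/∂P_y)(P_y/Q_x) = -1.9630 × (12/416.788) ≈ -0.057.

-0.057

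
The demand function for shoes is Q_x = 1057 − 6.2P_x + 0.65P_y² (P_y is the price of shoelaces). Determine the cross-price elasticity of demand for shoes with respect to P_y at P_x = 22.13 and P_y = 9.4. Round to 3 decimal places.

At P_x = 22.13 and P_y = 9.4: Q_x = 977.228.
∂Q_x/∂P_y = 1.3P_y = 1.3(9.4) = 12.2200.
ε = (∂Q_x/∂P_y)(P_y/Q_x) = 12.2200 × (9.4/977.228) ≈ 0.118.

0.118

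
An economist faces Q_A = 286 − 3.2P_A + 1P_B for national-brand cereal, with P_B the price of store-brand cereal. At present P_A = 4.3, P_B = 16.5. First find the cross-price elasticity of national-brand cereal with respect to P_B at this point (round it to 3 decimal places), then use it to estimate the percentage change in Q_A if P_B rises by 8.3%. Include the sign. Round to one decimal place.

0.5%

At P_A = 4.3, P_B = 16.5: Q_A = 288.74.
∂Q_A/∂P_B = 1.
ε = (∂Q_A/∂P_B)(P_B/Q_A) = 1.0000 × 16.5/288.74 ≈ 0.057.
%ΔQ_A ≈ ε × %ΔP_B = 0.057 × (8.3%) = 0.5%.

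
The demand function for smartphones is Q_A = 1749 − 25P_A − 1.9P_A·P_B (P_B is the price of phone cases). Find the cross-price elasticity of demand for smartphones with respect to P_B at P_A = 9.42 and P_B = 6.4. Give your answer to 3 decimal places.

-0.082

At P_A = 9.42 and P_B = 6.4: Q_A = 1398.953.
∂Q_A/∂P_B = -1.9P_A = -1.9(9.42) = -17.8980.
ε = (∂Q_A/∂P_B)(P_B/Q_A) = -17.8980 × (6.4/1398.953) ≈ -0.082.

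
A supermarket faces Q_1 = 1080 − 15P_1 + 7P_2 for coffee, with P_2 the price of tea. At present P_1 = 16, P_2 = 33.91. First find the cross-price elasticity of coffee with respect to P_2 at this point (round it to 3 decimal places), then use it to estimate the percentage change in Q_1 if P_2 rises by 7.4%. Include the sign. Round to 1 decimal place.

1.6%

At P_1 = 16, P_2 = 33.91: Q_1 = 1077.37.
∂Q_1/∂P_2 = 7.
ε = (∂Q_1/∂P_2)(P_2/Q_1) = 7.0000 × 33.91/1077.37 ≈ 0.220.
%ΔQ_1 ≈ ε × %ΔP_2 = 0.220 × (7.4%) = 1.6%.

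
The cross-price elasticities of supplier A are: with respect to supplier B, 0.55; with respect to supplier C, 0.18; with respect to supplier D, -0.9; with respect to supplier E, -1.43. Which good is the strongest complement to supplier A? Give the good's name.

Complements have ε < 0. The most negative value is -1.43 (supplier E).

supplier E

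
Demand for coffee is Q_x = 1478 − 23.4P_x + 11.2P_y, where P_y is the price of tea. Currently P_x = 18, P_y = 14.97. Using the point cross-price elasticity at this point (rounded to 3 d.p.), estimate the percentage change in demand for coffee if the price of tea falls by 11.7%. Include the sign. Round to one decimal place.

At P_x = 18, P_y = 14.97: Q_x = 1224.464.
∂Q_x/∂P_y = 11.2.
ε = (∂Q_x/∂P_y)(P_y/Q_x) = 11.2000 × 14.97/1224.464 ≈ 0.137.
%ΔQ_x ≈ ε × %ΔP_y = 0.137 × (-11.7%) = -1.6%.

-1.6%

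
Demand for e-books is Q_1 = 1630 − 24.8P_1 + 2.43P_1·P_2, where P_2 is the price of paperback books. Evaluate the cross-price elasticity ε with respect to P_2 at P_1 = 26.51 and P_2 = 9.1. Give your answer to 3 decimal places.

At P_1 = 26.51 and P_2 = 9.1: Q_1 = 1558.768.
∂Q_1/∂P_2 = 2.43P_1 = 2.43(26.51) = 64.4193.
ε = (∂Q_1/∂P_2)(P_2/Q_1) = 64.4193 × (9.1/1558.768) ≈ 0.376.

0.376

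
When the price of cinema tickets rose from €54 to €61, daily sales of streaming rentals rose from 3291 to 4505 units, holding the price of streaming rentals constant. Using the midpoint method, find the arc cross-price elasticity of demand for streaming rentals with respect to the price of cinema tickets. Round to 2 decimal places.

2.56

ΔQ_A = 4505 − 3291 = 1214; ΔP_B = 61 − 54 = 7.
Midpoints: Q̄_A = 3898.0, P̄_B = 57.50.
ε = (ΔQ_A/Q̄_A)/(ΔP_B/P̄_B) = (1214/3898.0)/(7/57.50) ≈ 2.56.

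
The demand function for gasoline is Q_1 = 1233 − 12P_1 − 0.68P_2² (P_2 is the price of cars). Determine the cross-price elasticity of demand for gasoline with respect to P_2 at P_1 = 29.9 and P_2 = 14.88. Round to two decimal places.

-0.42

At P_1 = 29.9 and P_2 = 14.88: Q_1 = 723.638.
∂Q_1/∂P_2 = -1.36P_2 = -1.36(14.88) = -20.2368.
ε = (∂Q_1/∂P_2)(P_2/Q_1) = -20.2368 × (14.88/723.638) ≈ -0.42.
ε < 0: complements.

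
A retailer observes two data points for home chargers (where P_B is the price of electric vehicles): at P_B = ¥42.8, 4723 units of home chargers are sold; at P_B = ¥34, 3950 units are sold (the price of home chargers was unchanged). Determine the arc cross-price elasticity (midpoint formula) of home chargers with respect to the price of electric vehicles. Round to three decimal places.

ΔQ_A = 3950 − 4723 = -773; ΔP_B = 34 − 42.8 = -8.8.
Midpoints: Q̄_A = 4336.5, P̄_B = 38.40.
ε = (ΔQ_A/Q̄_A)/(ΔP_B/P̄_B) = (-773/4336.5)/(-8.8/38.40) ≈ 0.778.

0.778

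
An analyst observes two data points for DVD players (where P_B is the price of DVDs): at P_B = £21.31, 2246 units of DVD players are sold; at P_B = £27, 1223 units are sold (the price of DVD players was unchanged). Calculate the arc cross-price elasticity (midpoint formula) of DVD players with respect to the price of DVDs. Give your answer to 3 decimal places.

ΔQ_A = 1223 − 2246 = -1023; ΔP_B = 27 − 21.31 = 5.69.
Midpoints: Q̄_A = 1734.5, P̄_B = 24.16.
ε = (ΔQ_A/Q̄_A)/(ΔP_B/P̄_B) = (-1023/1734.5)/(5.69/24.16) ≈ -2.504.
ε < 0: DVD players and DVDs are complements.

-2.504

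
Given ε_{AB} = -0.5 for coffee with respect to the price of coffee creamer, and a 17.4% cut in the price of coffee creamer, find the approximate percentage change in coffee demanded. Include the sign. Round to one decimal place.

8.7%

%ΔQ ≈ ε × %ΔP of coffee creamer = -0.5 × (-17.4%) = 8.7%.
Demand for coffee rises by about 8.7%.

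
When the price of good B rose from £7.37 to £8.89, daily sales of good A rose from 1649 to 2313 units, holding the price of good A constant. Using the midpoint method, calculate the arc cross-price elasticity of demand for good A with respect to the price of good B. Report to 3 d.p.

1.793

ΔQ_A = 2313 − 1649 = 664; ΔP_B = 8.89 − 7.37 = 1.52.
Midpoints: Q̄_A = 1981.0, P̄_B = 8.13.
ε = (ΔQ_A/Q̄_A)/(ΔP_B/P̄_B) = (664/1981.0)/(1.52/8.13) ≈ 1.793.
ε > 0: good A and good B are substitutes.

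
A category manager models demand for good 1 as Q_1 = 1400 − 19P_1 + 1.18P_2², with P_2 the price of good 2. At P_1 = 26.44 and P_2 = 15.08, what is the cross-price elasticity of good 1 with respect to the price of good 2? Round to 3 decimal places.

At P_1 = 26.44 and P_2 = 15.08: Q_1 = 1165.980.
∂Q_1/∂P_2 = 2.36P_2 = 2.36(15.08) = 35.5888.
ε = (∂Q_1/∂P_2)(P_2/Q_1) = 35.5888 × (15.08/1165.980) ≈ 0.460.

0.460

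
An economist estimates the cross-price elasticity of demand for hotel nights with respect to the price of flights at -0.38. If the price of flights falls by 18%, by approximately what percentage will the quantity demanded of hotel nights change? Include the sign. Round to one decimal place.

%ΔQ ≈ ε × %ΔP of flights = -0.38 × (-18%) = 6.8%.

6.8%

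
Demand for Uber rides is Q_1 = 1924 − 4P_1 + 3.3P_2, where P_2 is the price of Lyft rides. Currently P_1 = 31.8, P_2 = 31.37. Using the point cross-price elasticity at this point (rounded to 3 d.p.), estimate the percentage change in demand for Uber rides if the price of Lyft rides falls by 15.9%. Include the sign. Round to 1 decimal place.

At P_1 = 31.8, P_2 = 31.37: Q_1 = 1900.321.
∂Q_1/∂P_2 = 3.3.
ε = (∂Q_1/∂P_2)(P_2/Q_1) = 3.3000 × 31.37/1900.321 ≈ 0.054.
%ΔQ_1 ≈ ε × %ΔP_2 = 0.054 × (-15.9%) = -0.9%.

-0.9%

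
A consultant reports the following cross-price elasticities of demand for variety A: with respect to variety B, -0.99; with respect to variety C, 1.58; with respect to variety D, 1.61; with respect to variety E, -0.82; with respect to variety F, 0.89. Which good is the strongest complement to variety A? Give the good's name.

variety B

Complements have ε < 0. The most negative value is -0.99 (variety B).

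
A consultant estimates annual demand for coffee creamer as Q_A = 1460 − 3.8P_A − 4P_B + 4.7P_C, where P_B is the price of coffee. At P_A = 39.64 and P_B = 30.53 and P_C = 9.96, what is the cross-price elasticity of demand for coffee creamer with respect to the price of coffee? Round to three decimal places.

At P_A = 39.64 and P_B = 30.53 and P_C = 9.96: Q_A = 1234.06.
∂Q_A/∂P_B = -4.
ε = (∂Q_A/∂P_B)(P_B/Q_A) = -4 × (30.53/1234.06) ≈ -0.099.
Since ε < 0, coffee creamer and coffee are complements.

-0.099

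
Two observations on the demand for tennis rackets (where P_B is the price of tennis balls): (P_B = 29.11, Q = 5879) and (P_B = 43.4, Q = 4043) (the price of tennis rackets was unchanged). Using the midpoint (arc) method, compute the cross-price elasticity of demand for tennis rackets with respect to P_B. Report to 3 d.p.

ΔQ_A = 4043 − 5879 = -1836; ΔP_B = 43.4 − 29.11 = 14.29.
Midpoints: Q̄_A = 4961.0, P̄_B = 36.25.
ε = (ΔQ_A/Q̄_A)/(ΔP_B/P̄_B) = (-1836/4961.0)/(14.29/36.25) ≈ -0.939.

-0.939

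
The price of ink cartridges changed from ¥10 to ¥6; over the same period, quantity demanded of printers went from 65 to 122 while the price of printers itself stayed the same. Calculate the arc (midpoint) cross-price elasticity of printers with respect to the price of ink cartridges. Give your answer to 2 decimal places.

-1.22

ΔQ_A = 122 − 65 = 57; ΔP_B = 6 − 10 = -4.
Midpoints: Q̄_A = 93.5, P̄_B = 8.00.
ε = (ΔQ_A/Q̄_A)/(ΔP_B/P̄_B) = (57/93.5)/(-4/8.00) ≈ -1.22.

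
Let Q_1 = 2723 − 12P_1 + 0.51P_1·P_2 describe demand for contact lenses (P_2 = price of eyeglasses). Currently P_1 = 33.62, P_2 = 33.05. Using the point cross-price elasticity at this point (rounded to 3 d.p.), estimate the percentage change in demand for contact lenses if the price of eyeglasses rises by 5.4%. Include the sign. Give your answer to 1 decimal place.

1.1%

At P_1 = 33.62, P_2 = 33.05: Q_1 = 2886.242.
∂Q_1/∂P_2 = 0.51P_1 = 17.1462.
ε = (∂Q_1/∂P_2)(P_2/Q_1) = 17.1462 × 33.05/2886.242 ≈ 0.196.
%ΔQ_1 ≈ ε × %ΔP_2 = 0.196 × (5.4%) = 1.1%.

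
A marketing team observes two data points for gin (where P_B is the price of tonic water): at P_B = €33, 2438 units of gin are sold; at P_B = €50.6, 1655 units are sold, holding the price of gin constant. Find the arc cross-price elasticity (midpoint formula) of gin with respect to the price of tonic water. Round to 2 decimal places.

ΔQ_A = 1655 − 2438 = -783; ΔP_B = 50.6 − 33 = 17.6.
Midpoints: Q̄_A = 2046.5, P̄_B = 41.80.
ε = (ΔQ_A/Q̄_A)/(ΔP_B/P̄_B) = (-783/2046.5)/(17.6/41.80) ≈ -0.91.
ε < 0: gin and tonic water are complements.

-0.91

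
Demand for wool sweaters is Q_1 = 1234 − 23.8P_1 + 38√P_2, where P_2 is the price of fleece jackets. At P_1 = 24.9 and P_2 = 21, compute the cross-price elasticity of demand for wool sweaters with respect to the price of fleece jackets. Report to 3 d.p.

0.107

At P_1 = 24.9 and P_2 = 21: Q_1 = 815.518.
∂Q_1/∂P_2 = 38/(2√P_2) = 38/(2√21) = 4.1461.
ε = (∂Q_1/∂P_2)(P_2/Q_1) = 4.1461 × (21/815.518) ≈ 0.107.
ε > 0: substitutes.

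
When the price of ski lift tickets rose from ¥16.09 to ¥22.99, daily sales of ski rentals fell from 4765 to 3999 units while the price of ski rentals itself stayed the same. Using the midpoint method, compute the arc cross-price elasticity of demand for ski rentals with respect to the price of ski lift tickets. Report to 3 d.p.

-0.495

ΔQ_A = 3999 − 4765 = -766; ΔP_B = 22.99 − 16.09 = 6.9.
Midpoints: Q̄_A = 4382.0, P̄_B = 19.54.
ε = (ΔQ_A/Q̄_A)/(ΔP_B/P̄_B) = (-766/4382.0)/(6.9/19.54) ≈ -0.495.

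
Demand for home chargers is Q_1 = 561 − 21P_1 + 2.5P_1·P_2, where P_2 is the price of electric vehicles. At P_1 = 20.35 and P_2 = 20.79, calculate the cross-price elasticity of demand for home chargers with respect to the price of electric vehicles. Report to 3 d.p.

At P_1 = 20.35 and P_2 = 20.79: Q_1 = 1191.341.
∂Q_1/∂P_2 = 2.5P_1 = 2.5(20.35) = 50.8750.
ε = (∂Q_1/∂P_2)(P_2/Q_1) = 50.8750 × (20.79/1191.341) ≈ 0.888.

0.888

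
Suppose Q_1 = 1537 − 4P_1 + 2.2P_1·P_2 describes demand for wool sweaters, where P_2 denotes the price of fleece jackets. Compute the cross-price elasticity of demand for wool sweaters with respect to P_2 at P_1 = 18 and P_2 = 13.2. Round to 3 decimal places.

At P_1 = 18 and P_2 = 13.2: Q_1 = 1987.72.
∂Q_1/∂P_2 = 2.2P_1 = 2.2(18) = 39.6000.
ε = (∂Q_1/∂P_2)(P_2/Q_1) = 39.6000 × (13.2/1987.72) ≈ 0.263.
ε > 0: substitutes.

0.263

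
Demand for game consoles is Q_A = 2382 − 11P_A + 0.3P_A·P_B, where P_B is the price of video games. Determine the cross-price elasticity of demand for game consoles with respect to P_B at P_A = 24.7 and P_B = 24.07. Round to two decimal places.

At P_A = 24.7 and P_B = 24.07: Q_A = 2288.659.
∂Q_A/∂P_B = 0.3P_A = 0.3(24.7) = 7.4100.
ε = (∂Q_A/∂P_B)(P_B/Q_A) = 7.4100 × (24.07/2288.659) ≈ 0.08.
ε > 0: substitutes.

0.08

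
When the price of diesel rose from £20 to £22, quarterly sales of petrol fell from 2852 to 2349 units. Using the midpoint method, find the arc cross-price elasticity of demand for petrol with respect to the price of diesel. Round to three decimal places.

-2.031

ΔQ_A = 2349 − 2852 = -503; ΔP_B = 22 − 20 = 2.
Midpoints: Q̄_A = 2600.5, P̄_B = 21.00.
ε = (ΔQ_A/Q̄_A)/(ΔP_B/P̄_B) = (-503/2600.5)/(2/21.00) ≈ -2.031.
ε < 0: petrol and diesel are complements.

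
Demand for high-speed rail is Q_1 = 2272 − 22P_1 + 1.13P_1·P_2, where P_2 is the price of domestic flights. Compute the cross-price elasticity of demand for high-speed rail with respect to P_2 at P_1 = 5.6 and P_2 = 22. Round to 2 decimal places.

0.06

At P_1 = 5.6 and P_2 = 22: Q_1 = 2288.016.
∂Q_1/∂P_2 = 1.13P_1 = 1.13(5.6) = 6.3280.
ε = (∂Q_1/∂P_2)(P_2/Q_1) = 6.3280 × (22/2288.016) ≈ 0.06.
ε > 0: substitutes.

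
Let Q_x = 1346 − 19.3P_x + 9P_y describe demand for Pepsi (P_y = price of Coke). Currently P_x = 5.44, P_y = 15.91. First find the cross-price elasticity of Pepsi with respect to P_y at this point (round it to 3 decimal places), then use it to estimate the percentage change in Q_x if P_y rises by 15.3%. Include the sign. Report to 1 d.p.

At P_x = 5.44, P_y = 15.91: Q_x = 1384.198.
∂Q_x/∂P_y = 9.
ε = (∂Q_x/∂P_y)(P_y/Q_x) = 9.0000 × 15.91/1384.198 ≈ 0.103.
%ΔQ_x ≈ ε × %ΔP_y = 0.103 × (15.3%) = 1.6%.

1.6%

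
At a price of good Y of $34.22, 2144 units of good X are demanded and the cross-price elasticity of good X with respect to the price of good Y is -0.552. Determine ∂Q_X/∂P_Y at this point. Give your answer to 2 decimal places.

ε = (∂Q_X/∂P_Y)·(P_Y/Q_X) ⇒ ∂Q_X/∂P_Y = ε·Q_X/P_Y = -0.552 × 2144/34.22 ≈ -34.58.

-34.58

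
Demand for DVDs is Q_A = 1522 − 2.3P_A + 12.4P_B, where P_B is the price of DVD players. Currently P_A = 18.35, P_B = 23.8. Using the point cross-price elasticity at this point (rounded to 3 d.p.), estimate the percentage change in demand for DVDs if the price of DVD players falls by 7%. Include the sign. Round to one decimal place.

-1.2%

At P_A = 18.35, P_B = 23.8: Q_A = 1774.915.
∂Q_A/∂P_B = 12.4.
ε = (∂Q_A/∂P_B)(P_B/Q_A) = 12.4000 × 23.8/1774.915 ≈ 0.166.
%ΔQ_A ≈ ε × %ΔP_B = 0.166 × (-7%) = -1.2%.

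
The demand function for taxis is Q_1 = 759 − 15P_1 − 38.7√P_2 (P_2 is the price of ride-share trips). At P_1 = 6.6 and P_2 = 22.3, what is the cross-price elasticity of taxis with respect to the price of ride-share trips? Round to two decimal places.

-0.19

At P_1 = 6.6 and P_2 = 22.3: Q_1 = 477.247.
∂Q_1/∂P_2 = -38.7/(2√P_2) = -38.7/(2√22.3) = -4.0976.
ε = (∂Q_1/∂P_2)(P_2/Q_1) = -4.0976 × (22.3/477.247) ≈ -0.19.
ε < 0: complements.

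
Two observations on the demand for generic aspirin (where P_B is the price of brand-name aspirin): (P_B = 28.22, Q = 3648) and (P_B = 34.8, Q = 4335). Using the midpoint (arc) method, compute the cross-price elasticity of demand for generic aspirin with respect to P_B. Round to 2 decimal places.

ΔQ_A = 4335 − 3648 = 687; ΔP_B = 34.8 − 28.22 = 6.58.
Midpoints: Q̄_A = 3991.5, P̄_B = 31.51.
ε = (ΔQ_A/Q̄_A)/(ΔP_B/P̄_B) = (687/3991.5)/(6.58/31.51) ≈ 0.82.

0.82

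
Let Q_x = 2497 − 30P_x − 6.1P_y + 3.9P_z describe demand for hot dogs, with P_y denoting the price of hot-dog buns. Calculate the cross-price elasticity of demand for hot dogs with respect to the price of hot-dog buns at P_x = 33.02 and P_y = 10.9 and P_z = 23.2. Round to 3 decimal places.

-0.043

At P_x = 33.02 and P_y = 10.9 and P_z = 23.2: Q_x = 1530.39.
∂Q_x/∂P_y = -6.1.
ε = (∂Q_x/∂P_y)(P_y/Q_x) = -6.1 × (10.9/1530.39) ≈ -0.043.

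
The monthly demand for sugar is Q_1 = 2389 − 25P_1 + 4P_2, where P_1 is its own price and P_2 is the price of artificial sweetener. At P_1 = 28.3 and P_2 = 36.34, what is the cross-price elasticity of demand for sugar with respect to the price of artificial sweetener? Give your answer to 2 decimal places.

0.08

At P_1 = 28.3 and P_2 = 36.34: Q_1 = 1826.86.
∂Q_1/∂P_2 = 4.
ε = (∂Q_1/∂P_2)(P_2/Q_1) = 4 × (36.34/1826.86) ≈ 0.08.
Since ε > 0, sugar and artificial sweetener are substitutes.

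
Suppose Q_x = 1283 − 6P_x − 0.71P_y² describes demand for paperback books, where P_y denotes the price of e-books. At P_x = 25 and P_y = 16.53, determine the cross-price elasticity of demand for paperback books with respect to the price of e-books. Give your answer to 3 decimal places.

At P_x = 25 and P_y = 16.53: Q_x = 938.999.
∂Q_x/∂P_y = -1.42P_y = -1.42(16.53) = -23.4726.
ε = (∂Q_x/∂P_y)(P_y/Q_x) = -23.4726 × (16.53/938.999) ≈ -0.413.
ε < 0: complements.

-0.413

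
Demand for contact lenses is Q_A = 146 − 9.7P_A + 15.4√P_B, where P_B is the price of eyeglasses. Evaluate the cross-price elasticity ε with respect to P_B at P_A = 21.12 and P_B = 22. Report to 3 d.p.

2.702

At P_A = 21.12 and P_B = 22: Q_A = 13.368.
∂Q_A/∂P_B = 15.4/(2√P_B) = 15.4/(2√22) = 1.6416.
ε = (∂Q_A/∂P_B)(P_B/Q_A) = 1.6416 × (22/13.368) ≈ 2.702.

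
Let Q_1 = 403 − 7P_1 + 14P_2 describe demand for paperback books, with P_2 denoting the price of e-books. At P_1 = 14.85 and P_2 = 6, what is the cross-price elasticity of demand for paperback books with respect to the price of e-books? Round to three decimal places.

At P_1 = 14.85 and P_2 = 6: Q_1 = 383.05.
∂Q_1/∂P_2 = 14.
ε = (∂Q_1/∂P_2)(P_2/Q_1) = 14 × (6/383.05) ≈ 0.219.
Since ε > 0, paperback books and e-books are substitutes.

0.219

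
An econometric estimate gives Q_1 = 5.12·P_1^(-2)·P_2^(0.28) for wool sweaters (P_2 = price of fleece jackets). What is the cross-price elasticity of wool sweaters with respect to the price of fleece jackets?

0.28

In a log-linear (constant-elasticity) demand function, the coefficient on the exponent of P_2 is the cross-price elasticity.
ε = 0.28. Positive, so wool sweaters and fleece jackets are substitutes.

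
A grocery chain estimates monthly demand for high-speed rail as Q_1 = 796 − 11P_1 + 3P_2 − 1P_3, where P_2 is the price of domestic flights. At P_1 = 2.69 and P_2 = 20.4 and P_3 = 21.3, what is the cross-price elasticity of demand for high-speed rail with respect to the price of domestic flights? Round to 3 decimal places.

0.076

At P_1 = 2.69 and P_2 = 20.4 and P_3 = 21.3: Q_1 = 806.31.
∂Q_1/∂P_2 = 3.
ε = (∂Q_1/∂P_2)(P_2/Q_1) = 3 × (20.4/806.31) ≈ 0.076.
Since ε > 0, high-speed rail and domestic flights are substitutes.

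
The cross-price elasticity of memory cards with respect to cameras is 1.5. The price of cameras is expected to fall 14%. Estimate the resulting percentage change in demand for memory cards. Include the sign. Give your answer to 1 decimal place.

-21.0%

%ΔQ ≈ ε × %ΔP of cameras = 1.5 × (-14%) = -21.0%.
Demand for memory cards falls by about 21.0%.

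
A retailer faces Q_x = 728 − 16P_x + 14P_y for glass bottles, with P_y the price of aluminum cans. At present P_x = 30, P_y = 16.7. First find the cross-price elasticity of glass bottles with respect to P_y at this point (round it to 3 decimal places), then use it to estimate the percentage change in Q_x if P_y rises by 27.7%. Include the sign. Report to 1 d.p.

At P_x = 30, P_y = 16.7: Q_x = 481.8.
∂Q_x/∂P_y = 14.
ε = (∂Q_x/∂P_y)(P_y/Q_x) = 14.0000 × 16.7/481.8 ≈ 0.485.
%ΔQ_x ≈ ε × %ΔP_y = 0.485 × (27.7%) = 13.4%.

13.4%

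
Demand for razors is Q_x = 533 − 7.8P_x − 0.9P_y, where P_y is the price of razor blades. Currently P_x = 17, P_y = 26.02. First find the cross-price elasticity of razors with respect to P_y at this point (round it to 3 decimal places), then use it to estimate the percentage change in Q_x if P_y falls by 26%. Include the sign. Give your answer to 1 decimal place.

1.6%

At P_x = 17, P_y = 26.02: Q_x = 376.982.
∂Q_x/∂P_y = -0.9.
ε = (∂Q_x/∂P_y)(P_y/Q_x) = -0.9000 × 26.02/376.982 ≈ -0.062.
%ΔQ_x ≈ ε × %ΔP_y = -0.062 × (-26%) = 1.6%.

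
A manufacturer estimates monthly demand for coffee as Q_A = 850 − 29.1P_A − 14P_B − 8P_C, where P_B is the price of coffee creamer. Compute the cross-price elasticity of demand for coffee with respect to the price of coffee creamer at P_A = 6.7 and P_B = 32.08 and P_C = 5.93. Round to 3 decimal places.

At P_A = 6.7 and P_B = 32.08 and P_C = 5.93: Q_A = 158.47.
∂Q_A/∂P_B = -14.
ε = (∂Q_A/∂P_B)(P_B/Q_A) = -14 × (32.08/158.47) ≈ -2.834.
Since ε < 0, coffee and coffee creamer are complements.

-2.834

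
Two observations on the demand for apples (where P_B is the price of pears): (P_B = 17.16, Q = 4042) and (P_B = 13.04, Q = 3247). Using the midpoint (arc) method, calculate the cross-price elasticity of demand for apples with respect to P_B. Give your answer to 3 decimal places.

ΔQ_A = 3247 − 4042 = -795; ΔP_B = 13.04 − 17.16 = -4.12.
Midpoints: Q̄_A = 3644.5, P̄_B = 15.10.
ε = (ΔQ_A/Q̄_A)/(ΔP_B/P̄_B) = (-795/3644.5)/(-4.12/15.10) ≈ 0.799.
ε > 0: apples and pears are substitutes.

0.799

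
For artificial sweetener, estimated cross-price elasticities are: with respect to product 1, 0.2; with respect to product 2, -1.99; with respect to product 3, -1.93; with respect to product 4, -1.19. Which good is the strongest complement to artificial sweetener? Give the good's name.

Complements have ε < 0. The most negative value is -1.99 (product 2).

product 2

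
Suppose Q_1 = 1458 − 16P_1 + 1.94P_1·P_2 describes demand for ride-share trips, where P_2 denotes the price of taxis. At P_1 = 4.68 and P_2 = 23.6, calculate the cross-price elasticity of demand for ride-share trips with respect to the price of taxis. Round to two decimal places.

0.13

At P_1 = 4.68 and P_2 = 23.6: Q_1 = 1597.389.
∂Q_1/∂P_2 = 1.94P_1 = 1.94(4.68) = 9.0792.
ε = (∂Q_1/∂P_2)(P_2/Q_1) = 9.0792 × (23.6/1597.389) ≈ 0.13.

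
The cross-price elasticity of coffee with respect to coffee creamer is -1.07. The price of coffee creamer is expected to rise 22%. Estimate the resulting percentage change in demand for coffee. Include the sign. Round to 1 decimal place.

-23.5%

%ΔQ ≈ ε × %ΔP of coffee creamer = -1.07 × (22%) = -23.5%.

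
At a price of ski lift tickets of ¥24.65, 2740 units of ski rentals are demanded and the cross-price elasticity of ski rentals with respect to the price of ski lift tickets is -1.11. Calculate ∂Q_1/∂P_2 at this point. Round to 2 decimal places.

ε = (∂Q_1/∂P_2)·(P_2/Q_1) ⇒ ∂Q_1/∂P_2 = ε·Q_1/P_2 = -1.11 × 2740/24.65 ≈ -123.38.

-123.38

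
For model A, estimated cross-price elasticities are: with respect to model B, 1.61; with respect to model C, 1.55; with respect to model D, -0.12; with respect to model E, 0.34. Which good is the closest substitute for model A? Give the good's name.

model B

Substitutes have ε > 0. Among the positive values, 1.61 (model B) is largest.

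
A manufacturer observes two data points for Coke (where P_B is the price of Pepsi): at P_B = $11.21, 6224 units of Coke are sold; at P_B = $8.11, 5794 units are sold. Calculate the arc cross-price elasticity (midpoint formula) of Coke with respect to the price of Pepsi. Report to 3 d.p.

ΔQ_A = 5794 − 6224 = -430; ΔP_B = 8.11 − 11.21 = -3.1.
Midpoints: Q̄_A = 6009.0, P̄_B = 9.66.
ε = (ΔQ_A/Q̄_A)/(ΔP_B/P̄_B) = (-430/6009.0)/(-3.1/9.66) ≈ 0.223.
ε > 0: Coke and Pepsi are substitutes.

0.223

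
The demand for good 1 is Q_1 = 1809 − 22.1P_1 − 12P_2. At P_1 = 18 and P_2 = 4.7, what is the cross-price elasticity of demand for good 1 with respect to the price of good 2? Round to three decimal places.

At P_1 = 18 and P_2 = 4.7: Q_1 = 1354.8.
∂Q_1/∂P_2 = -12.
ε = (∂Q_1/∂P_2)(P_2/Q_1) = -12 × (4.7/1354.8) ≈ -0.042.
Since ε < 0, good 1 and good 2 are complements.

-0.042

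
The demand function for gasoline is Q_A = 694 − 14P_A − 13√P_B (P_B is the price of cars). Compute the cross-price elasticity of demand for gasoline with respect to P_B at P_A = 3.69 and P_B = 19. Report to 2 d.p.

-0.05

At P_A = 3.69 and P_B = 19: Q_A = 585.674.
∂Q_A/∂P_B = -13/(2√P_B) = -13/(2√19) = -1.4912.
ε = (∂Q_A/∂P_B)(P_B/Q_A) = -1.4912 × (19/585.674) ≈ -0.05.
ε < 0: complements.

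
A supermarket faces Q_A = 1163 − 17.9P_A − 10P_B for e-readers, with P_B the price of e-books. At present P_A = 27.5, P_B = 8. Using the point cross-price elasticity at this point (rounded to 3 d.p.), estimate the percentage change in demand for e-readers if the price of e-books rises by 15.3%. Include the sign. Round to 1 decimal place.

-2.1%

At P_A = 27.5, P_B = 8: Q_A = 590.75.
∂Q_A/∂P_B = -10.
ε = (∂Q_A/∂P_B)(P_B/Q_A) = -10.0000 × 8/590.75 ≈ -0.135.
%ΔQ_A ≈ ε × %ΔP_B = -0.135 × (15.3%) = -2.1%.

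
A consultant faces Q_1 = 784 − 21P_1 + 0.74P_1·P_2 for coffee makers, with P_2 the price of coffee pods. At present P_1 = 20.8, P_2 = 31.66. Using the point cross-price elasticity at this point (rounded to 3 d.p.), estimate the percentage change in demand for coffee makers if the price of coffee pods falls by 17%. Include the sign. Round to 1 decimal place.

-9.9%

At P_1 = 20.8, P_2 = 31.66: Q_1 = 834.511.
∂Q_1/∂P_2 = 0.74P_1 = 15.3920.
ε = (∂Q_1/∂P_2)(P_2/Q_1) = 15.3920 × 31.66/834.511 ≈ 0.584.
%ΔQ_1 ≈ ε × %ΔP_2 = 0.584 × (-17%) = -9.9%.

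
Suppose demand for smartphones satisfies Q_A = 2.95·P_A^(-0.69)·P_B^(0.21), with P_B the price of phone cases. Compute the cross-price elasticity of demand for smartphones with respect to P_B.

0.21

In a log-linear (constant-elasticity) demand function, the coefficient on the exponent of P_B is the cross-price elasticity.
ε = 0.21. Positive, so smartphones and phone cases are substitutes.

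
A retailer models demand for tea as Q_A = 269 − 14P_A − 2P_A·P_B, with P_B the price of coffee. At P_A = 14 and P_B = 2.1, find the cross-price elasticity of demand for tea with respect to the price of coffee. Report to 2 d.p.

-4.14

At P_A = 14 and P_B = 2.1: Q_A = 14.2.
∂Q_A/∂P_B = -2P_A = -2(14) = -28.0000.
ε = (∂Q_A/∂P_B)(P_B/Q_A) = -28.0000 × (2.1/14.2) ≈ -4.14.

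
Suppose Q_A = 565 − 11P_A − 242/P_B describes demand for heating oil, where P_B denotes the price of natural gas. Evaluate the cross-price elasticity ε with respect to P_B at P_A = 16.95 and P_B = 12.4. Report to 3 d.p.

At P_A = 16.95 and P_B = 12.4: Q_A = 359.034.
∂Q_A/∂P_B = 242/P_B² = 1.5739.
ε = (∂Q_A/∂P_B)(P_B/Q_A) = 1.5739 × (12.4/359.034) ≈ 0.054.
ε > 0: substitutes.

0.054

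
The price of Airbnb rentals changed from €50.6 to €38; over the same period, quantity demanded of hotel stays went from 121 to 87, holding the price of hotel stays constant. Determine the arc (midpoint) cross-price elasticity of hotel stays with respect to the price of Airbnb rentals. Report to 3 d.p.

1.149

ΔQ_A = 87 − 121 = -34; ΔP_B = 38 − 50.6 = -12.6.
Midpoints: Q̄_A = 104.0, P̄_B = 44.30.
ε = (ΔQ_A/Q̄_A)/(ΔP_B/P̄_B) = (-34/104.0)/(-12.6/44.30) ≈ 1.149.
ε > 0: hotel stays and Airbnb rentals are substitutes.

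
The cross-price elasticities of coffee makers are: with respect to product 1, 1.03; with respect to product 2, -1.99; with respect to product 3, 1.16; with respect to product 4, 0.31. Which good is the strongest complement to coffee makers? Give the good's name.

Complements have ε < 0. The most negative value is -1.99 (product 2).

product 2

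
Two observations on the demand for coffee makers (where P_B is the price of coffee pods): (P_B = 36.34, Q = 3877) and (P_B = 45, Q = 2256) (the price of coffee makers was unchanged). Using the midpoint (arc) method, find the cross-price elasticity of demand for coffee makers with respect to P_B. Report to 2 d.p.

ΔQ_A = 2256 − 3877 = -1621; ΔP_B = 45 − 36.34 = 8.66.
Midpoints: Q̄_A = 3066.5, P̄_B = 40.67.
ε = (ΔQ_A/Q̄_A)/(ΔP_B/P̄_B) = (-1621/3066.5)/(8.66/40.67) ≈ -2.48.
ε < 0: coffee makers and coffee pods are complements.

-2.48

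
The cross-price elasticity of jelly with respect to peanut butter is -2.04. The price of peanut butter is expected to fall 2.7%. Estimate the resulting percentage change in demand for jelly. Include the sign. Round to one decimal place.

%ΔQ ≈ ε × %ΔP of peanut butter = -2.04 × (-2.7%) = 5.5%.

5.5%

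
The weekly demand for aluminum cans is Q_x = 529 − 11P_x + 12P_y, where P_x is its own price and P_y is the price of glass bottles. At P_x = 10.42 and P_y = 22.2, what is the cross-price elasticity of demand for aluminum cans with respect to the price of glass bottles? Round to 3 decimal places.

0.391

At P_x = 10.42 and P_y = 22.2: Q_x = 680.78.
∂Q_x/∂P_y = 12.
ε = (∂Q_x/∂P_y)(P_y/Q_x) = 12 × (22.2/680.78) ≈ 0.391.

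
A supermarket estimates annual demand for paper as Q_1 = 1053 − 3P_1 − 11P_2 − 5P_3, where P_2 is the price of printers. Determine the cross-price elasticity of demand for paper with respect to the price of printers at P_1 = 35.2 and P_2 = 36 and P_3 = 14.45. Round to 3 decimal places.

At P_1 = 35.2 and P_2 = 36 and P_3 = 14.45: Q_1 = 479.15.
∂Q_1/∂P_2 = -11.
ε = (∂Q_1/∂P_2)(P_2/Q_1) = -11 × (36/479.15) ≈ -0.826.

-0.826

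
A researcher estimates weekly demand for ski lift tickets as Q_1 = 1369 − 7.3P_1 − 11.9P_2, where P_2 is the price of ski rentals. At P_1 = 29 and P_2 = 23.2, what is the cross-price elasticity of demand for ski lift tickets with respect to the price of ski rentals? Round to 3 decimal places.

At P_1 = 29 and P_2 = 23.2: Q_1 = 881.22.
∂Q_1/∂P_2 = -11.9.
ε = (∂Q_1/∂P_2)(P_2/Q_1) = -11.9 × (23.2/881.22) ≈ -0.313.

-0.313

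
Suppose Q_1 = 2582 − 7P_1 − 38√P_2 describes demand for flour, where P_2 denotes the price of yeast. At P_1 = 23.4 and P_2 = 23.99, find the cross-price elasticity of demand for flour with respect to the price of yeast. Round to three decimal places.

At P_1 = 23.4 and P_2 = 23.99: Q_1 = 2232.078.
∂Q_1/∂P_2 = -38/(2√P_2) = -38/(2√23.99) = -3.8792.
ε = (∂Q_1/∂P_2)(P_2/Q_1) = -3.8792 × (23.99/2232.078) ≈ -0.042.
ε < 0: complements.

-0.042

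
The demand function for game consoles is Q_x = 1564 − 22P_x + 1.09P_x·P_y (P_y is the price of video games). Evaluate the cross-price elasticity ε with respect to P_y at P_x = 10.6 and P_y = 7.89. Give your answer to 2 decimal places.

0.06

At P_x = 10.6 and P_y = 7.89: Q_x = 1421.961.
∂Q_x/∂P_y = 1.09P_x = 1.09(10.6) = 11.5540.
ε = (∂Q_x/∂P_y)(P_y/Q_x) = 11.5540 × (7.89/1421.961) ≈ 0.06.
ε > 0: substitutes.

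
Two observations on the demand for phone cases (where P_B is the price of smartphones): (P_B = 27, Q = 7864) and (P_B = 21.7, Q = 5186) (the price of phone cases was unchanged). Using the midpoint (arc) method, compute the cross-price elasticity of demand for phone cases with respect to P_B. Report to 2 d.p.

1.89

ΔQ_A = 5186 − 7864 = -2678; ΔP_B = 21.7 − 27 = -5.3.
Midpoints: Q̄_A = 6525.0, P̄_B = 24.35.
ε = (ΔQ_A/Q̄_A)/(ΔP_B/P̄_B) = (-2678/6525.0)/(-5.3/24.35) ≈ 1.89.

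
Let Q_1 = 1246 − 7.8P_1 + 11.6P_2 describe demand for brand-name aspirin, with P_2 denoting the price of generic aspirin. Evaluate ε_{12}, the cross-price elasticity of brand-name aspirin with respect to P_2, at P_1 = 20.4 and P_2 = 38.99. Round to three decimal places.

0.294

At P_1 = 20.4 and P_2 = 38.99: Q_1 = 1539.164.
∂Q_1/∂P_2 = 11.6.
ε = (∂Q_1/∂P_2)(P_2/Q_1) = 11.6 × (38.99/1539.164) ≈ 0.294.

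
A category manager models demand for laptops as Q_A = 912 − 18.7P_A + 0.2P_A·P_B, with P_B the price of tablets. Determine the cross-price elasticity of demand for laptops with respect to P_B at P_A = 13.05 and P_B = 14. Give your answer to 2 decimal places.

At P_A = 13.05 and P_B = 14: Q_A = 704.505.
∂Q_A/∂P_B = 0.2P_A = 0.2(13.05) = 2.6100.
ε = (∂Q_A/∂P_B)(P_B/Q_A) = 2.6100 × (14/704.505) ≈ 0.05.

0.05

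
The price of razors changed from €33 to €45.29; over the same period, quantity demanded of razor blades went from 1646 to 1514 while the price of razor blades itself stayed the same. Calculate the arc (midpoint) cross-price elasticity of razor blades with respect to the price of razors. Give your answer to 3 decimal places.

ΔQ_A = 1514 − 1646 = -132; ΔP_B = 45.29 − 33 = 12.29.
Midpoints: Q̄_A = 1580.0, P̄_B = 39.14.
ε = (ΔQ_A/Q̄_A)/(ΔP_B/P̄_B) = (-132/1580.0)/(12.29/39.14) ≈ -0.266.
ε < 0: razor blades and razors are complements.

-0.266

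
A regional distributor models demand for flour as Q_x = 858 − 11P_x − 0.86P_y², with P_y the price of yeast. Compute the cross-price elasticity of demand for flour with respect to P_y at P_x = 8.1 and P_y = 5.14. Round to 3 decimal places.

-0.061

At P_x = 8.1 and P_y = 5.14: Q_x = 746.179.
∂Q_x/∂P_y = -1.72P_y = -1.72(5.14) = -8.8408.
ε = (∂Q_x/∂P_y)(P_y/Q_x) = -8.8408 × (5.14/746.179) ≈ -0.061.
ε < 0: complements.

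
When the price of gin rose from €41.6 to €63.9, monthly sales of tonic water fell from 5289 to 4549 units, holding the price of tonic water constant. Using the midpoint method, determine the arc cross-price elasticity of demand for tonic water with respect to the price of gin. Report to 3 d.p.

-0.356

ΔQ_A = 4549 − 5289 = -740; ΔP_B = 63.9 − 41.6 = 22.3.
Midpoints: Q̄_A = 4919.0, P̄_B = 52.75.
ε = (ΔQ_A/Q̄_A)/(ΔP_B/P̄_B) = (-740/4919.0)/(22.3/52.75) ≈ -0.356.
ε < 0: tonic water and gin are complements.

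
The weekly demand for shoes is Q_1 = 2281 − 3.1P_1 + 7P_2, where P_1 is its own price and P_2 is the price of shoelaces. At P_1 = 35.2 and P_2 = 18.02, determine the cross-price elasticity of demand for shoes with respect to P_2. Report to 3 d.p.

0.055

At P_1 = 35.2 and P_2 = 18.02: Q_1 = 2298.02.
∂Q_1/∂P_2 = 7.
ε = (∂Q_1/∂P_2)(P_2/Q_1) = 7 × (18.02/2298.02) ≈ 0.055.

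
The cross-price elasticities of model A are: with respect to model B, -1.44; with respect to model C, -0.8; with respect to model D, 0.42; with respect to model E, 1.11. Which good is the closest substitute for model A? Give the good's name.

model E

Substitutes have ε > 0. Among the positive values, 1.11 (model E) is largest.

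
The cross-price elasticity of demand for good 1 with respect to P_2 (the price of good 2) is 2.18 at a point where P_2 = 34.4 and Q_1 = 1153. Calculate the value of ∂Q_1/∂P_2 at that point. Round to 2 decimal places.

73.07

ε = (∂Q_1/∂P_2)·(P_2/Q_1) ⇒ ∂Q_1/∂P_2 = ε·Q_1/P_2 = 2.18 × 1153/34.4 ≈ 73.07.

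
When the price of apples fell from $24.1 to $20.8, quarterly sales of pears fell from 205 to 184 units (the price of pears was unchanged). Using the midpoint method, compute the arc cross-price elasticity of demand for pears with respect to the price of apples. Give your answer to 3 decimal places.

0.735

ΔQ_A = 184 − 205 = -21; ΔP_B = 20.8 − 24.1 = -3.3.
Midpoints: Q̄_A = 194.5, P̄_B = 22.45.
ε = (ΔQ_A/Q̄_A)/(ΔP_B/P̄_B) = (-21/194.5)/(-3.3/22.45) ≈ 0.735.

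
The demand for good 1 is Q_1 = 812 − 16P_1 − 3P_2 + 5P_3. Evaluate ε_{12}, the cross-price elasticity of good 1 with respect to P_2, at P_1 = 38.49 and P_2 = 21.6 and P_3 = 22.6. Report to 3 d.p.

-0.265

At P_1 = 38.49 and P_2 = 21.6 and P_3 = 22.6: Q_1 = 244.36.
∂Q_1/∂P_2 = -3.
ε = (∂Q_1/∂P_2)(P_2/Q_1) = -3 × (21.6/244.36) ≈ -0.265.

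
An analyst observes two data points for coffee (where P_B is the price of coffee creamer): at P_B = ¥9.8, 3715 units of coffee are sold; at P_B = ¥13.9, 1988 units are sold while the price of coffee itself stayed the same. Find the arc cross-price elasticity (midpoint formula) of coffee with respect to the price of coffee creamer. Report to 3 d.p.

ΔQ_A = 1988 − 3715 = -1727; ΔP_B = 13.9 − 9.8 = 4.1.
Midpoints: Q̄_A = 2851.5, P̄_B = 11.85.
ε = (ΔQ_A/Q̄_A)/(ΔP_B/P̄_B) = (-1727/2851.5)/(4.1/11.85) ≈ -1.750.

-1.750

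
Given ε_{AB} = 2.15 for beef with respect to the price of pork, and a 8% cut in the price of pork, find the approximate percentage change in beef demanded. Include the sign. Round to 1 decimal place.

%ΔQ ≈ ε × %ΔP of pork = 2.15 × (-8%) = -17.2%.

-17.2%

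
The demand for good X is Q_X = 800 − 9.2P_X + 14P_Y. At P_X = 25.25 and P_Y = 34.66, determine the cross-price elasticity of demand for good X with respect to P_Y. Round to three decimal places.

0.461

At P_X = 25.25 and P_Y = 34.66: Q_X = 1052.94.
∂Q_X/∂P_Y = 14.
ε = (∂Q_X/∂P_Y)(P_Y/Q_X) = 14 × (34.66/1052.94) ≈ 0.461.
Since ε > 0, good X and good Y are substitutes.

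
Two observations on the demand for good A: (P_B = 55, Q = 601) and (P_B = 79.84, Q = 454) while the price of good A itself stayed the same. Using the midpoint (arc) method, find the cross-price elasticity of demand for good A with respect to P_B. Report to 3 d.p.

-0.756

ΔQ_A = 454 − 601 = -147; ΔP_B = 79.84 − 55 = 24.84.
Midpoints: Q̄_A = 527.5, P̄_B = 67.42.
ε = (ΔQ_A/Q̄_A)/(ΔP_B/P̄_B) = (-147/527.5)/(24.84/67.42) ≈ -0.756.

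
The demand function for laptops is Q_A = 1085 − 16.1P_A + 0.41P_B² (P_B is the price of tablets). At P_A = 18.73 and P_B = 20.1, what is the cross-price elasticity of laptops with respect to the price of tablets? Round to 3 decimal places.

0.349

At P_A = 18.73 and P_B = 20.1: Q_A = 949.091.
∂Q_A/∂P_B = 0.82P_B = 0.82(20.1) = 16.4820.
ε = (∂Q_A/∂P_B)(P_B/Q_A) = 16.4820 × (20.1/949.091) ≈ 0.349.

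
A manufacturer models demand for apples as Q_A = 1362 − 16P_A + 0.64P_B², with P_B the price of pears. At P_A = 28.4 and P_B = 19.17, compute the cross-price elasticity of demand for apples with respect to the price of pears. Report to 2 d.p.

At P_A = 28.4 and P_B = 19.17: Q_A = 1142.793.
∂Q_A/∂P_B = 1.28P_B = 1.28(19.17) = 24.5376.
ε = (∂Q_A/∂P_B)(P_B/Q_A) = 24.5376 × (19.17/1142.793) ≈ 0.41.
ε > 0: substitutes.

0.41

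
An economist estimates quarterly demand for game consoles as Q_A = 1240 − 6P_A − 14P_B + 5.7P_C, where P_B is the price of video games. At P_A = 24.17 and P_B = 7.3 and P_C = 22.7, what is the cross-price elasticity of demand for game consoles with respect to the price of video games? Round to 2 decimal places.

At P_A = 24.17 and P_B = 7.3 and P_C = 22.7: Q_A = 1122.17.
∂Q_A/∂P_B = -14.
ε = (∂Q_A/∂P_B)(P_B/Q_A) = -14 × (7.3/1122.17) ≈ -0.09.
Since ε < 0, game consoles and video games are complements.

-0.09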